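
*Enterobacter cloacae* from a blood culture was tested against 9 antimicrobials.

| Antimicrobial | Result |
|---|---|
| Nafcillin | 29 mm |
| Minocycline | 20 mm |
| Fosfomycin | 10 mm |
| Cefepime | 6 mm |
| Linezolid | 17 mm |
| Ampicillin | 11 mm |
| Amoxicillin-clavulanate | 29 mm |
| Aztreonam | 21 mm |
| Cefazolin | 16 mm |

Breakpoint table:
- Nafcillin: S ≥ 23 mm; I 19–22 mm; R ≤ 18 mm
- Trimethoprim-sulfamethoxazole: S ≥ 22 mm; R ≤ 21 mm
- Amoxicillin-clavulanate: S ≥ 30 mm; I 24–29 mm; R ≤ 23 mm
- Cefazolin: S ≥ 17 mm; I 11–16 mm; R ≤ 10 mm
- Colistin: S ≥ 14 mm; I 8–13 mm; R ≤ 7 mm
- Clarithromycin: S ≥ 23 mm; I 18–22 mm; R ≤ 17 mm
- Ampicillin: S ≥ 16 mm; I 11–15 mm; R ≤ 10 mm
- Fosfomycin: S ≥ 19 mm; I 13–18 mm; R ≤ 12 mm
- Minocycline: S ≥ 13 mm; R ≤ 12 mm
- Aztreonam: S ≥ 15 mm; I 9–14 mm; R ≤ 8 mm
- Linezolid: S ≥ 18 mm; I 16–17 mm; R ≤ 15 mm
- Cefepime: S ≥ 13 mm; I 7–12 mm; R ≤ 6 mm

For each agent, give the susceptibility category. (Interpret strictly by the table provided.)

Nafcillin (29 mm) ≥ 23 mm → S
Minocycline: 20 mm is ≥ 13 mm ⇒ S
Fosfomycin 10 mm: ≤ 12 mm ⇒ R
Cefepime: 6 mm is ≤ 6 mm ⇒ Resistant
Linezolid (17 mm) in 16–17 mm → Intermediate
Ampicillin: 11 mm is in 11–15 mm → intermediate
Amoxicillin-clavulanate: 29 mm is in 24–29 mm → intermediate
Aztreonam: 21 mm is ≥ 15 mm ⇒ Susceptible
Cefazolin (16 mm) in 11–16 mm → Intermediate

S, S, R, R, I, I, I, S, I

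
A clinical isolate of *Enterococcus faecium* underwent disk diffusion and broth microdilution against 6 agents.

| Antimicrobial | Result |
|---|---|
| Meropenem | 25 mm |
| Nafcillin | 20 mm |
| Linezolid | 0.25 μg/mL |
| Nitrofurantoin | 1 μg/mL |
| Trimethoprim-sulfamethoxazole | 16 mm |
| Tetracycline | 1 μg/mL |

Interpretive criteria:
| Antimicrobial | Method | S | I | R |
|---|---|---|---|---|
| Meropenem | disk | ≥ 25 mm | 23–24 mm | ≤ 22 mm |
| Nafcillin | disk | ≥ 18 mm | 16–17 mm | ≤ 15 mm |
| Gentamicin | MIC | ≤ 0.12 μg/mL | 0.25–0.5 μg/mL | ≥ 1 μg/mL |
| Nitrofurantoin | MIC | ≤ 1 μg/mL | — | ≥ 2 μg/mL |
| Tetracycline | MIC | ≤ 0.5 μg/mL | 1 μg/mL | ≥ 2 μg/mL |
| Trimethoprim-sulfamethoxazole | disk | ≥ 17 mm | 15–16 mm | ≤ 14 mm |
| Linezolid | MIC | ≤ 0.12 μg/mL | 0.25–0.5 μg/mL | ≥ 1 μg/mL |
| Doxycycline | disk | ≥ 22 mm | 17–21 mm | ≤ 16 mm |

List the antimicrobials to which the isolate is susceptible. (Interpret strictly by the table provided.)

meropenem, nafcillin, nitrofurantoin

Meropenem (25 mm) ≥ 25 mm ⇒ susceptible
Nafcillin 20 mm: ≥ 18 mm ⇒ S
Linezolid 0.25 μg/mL: in 0.25–0.5 μg/mL — Intermediate
Nitrofurantoin: 1 μg/mL is ≤ 1 μg/mL — S
Trimethoprim-sulfamethoxazole (16 mm) in 15–16 mm — I
Tetracycline: 1 μg/mL is = 1 μg/mL — I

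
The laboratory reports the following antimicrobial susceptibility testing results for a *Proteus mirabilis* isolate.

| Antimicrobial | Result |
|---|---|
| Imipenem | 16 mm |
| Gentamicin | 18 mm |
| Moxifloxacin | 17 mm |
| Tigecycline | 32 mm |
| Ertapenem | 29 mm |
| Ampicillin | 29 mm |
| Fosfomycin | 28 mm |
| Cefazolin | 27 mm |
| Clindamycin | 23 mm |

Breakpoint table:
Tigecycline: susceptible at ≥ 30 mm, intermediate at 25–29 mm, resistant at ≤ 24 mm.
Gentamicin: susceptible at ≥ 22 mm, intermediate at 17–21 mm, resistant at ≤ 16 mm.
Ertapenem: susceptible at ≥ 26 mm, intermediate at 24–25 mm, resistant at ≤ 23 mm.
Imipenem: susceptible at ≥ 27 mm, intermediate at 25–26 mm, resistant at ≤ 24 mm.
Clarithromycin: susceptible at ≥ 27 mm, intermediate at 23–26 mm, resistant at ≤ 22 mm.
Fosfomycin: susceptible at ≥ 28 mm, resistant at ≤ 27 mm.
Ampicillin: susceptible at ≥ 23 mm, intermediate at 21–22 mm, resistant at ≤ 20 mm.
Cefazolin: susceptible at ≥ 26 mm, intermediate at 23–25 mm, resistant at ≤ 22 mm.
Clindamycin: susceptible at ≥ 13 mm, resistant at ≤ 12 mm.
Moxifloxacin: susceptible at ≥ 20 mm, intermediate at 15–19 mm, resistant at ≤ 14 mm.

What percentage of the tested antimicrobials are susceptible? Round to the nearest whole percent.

67%

Imipenem: 16 mm is ≤ 24 mm → Resistant
Gentamicin: 18 mm is in 17–21 mm → intermediate
Moxifloxacin: 17 mm is in 15–19 mm ⇒ intermediate
Tigecycline: 32 mm is ≥ 30 mm ⇒ susceptible
Ertapenem 29 mm: ≥ 26 mm → susceptible
Ampicillin (29 mm) ≥ 23 mm — S
Fosfomycin 28 mm: ≥ 28 mm ⇒ S
Cefazolin 27 mm: ≥ 26 mm — S
Clindamycin 23 mm: ≥ 13 mm — susceptible
Susceptible: 6/9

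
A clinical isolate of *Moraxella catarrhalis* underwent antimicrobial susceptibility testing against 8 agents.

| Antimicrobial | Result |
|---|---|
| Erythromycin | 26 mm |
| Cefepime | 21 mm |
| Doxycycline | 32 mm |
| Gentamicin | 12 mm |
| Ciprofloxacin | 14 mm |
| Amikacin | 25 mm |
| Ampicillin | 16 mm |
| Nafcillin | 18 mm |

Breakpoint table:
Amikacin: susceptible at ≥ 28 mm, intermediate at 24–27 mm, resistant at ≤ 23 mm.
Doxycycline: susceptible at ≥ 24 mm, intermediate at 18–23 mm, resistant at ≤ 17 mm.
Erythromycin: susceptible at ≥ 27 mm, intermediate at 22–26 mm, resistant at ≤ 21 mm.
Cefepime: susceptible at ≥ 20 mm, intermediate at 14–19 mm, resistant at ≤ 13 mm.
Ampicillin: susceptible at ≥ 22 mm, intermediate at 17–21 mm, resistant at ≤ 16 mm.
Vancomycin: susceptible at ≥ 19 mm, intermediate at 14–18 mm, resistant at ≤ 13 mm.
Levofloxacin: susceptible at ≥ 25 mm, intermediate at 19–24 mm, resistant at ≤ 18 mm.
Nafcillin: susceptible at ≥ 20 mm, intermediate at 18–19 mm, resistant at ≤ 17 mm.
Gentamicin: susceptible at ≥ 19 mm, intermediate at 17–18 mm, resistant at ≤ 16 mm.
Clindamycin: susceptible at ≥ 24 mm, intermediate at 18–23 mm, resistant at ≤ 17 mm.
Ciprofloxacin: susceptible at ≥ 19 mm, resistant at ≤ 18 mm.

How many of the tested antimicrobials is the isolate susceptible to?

Erythromycin 26 mm: in 22–26 mm — I
Cefepime (21 mm) ≥ 20 mm ⇒ susceptible
Doxycycline 32 mm: ≥ 24 mm — S
Gentamicin: 12 mm is ≤ 16 mm — Resistant
Ciprofloxacin (14 mm) ≤ 18 mm → R
Amikacin (25 mm) in 24–27 mm — I
Ampicillin: 16 mm is ≤ 16 mm ⇒ resistant
Nafcillin: 18 mm is in 18–19 mm → intermediate
Susceptible: 2

2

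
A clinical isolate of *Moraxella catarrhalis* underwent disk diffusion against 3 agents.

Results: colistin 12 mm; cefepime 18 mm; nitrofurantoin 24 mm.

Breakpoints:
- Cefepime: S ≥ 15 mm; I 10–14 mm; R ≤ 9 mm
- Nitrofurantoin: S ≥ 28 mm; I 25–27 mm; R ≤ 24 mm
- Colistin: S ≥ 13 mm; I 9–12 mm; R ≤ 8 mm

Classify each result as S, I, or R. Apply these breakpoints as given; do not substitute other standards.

I, S, R

Colistin: 12 mm is in 9–12 mm ⇒ I
Cefepime 18 mm: ≥ 15 mm — Susceptible
Nitrofurantoin 24 mm: ≤ 24 mm — resistant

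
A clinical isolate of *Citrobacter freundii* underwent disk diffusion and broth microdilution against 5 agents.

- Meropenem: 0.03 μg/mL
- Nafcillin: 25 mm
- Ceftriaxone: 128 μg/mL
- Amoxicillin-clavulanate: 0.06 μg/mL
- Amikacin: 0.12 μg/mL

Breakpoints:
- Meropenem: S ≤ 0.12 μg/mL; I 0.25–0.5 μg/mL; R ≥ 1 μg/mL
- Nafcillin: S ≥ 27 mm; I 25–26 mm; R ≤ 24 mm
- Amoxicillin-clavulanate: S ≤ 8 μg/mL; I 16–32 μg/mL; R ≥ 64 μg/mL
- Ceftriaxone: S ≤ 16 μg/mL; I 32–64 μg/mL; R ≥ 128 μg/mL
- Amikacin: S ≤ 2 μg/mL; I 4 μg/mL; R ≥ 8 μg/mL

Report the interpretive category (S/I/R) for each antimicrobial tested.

Meropenem (0.03 μg/mL) ≤ 0.12 μg/mL — susceptible
Nafcillin 25 mm: in 25–26 mm → Intermediate
Ceftriaxone (128 μg/mL) ≥ 128 μg/mL ⇒ R
Amoxicillin-clavulanate (0.06 μg/mL) ≤ 8 μg/mL ⇒ Susceptible
Amikacin 0.12 μg/mL: ≤ 2 μg/mL ⇒ S

S, I, R, S, S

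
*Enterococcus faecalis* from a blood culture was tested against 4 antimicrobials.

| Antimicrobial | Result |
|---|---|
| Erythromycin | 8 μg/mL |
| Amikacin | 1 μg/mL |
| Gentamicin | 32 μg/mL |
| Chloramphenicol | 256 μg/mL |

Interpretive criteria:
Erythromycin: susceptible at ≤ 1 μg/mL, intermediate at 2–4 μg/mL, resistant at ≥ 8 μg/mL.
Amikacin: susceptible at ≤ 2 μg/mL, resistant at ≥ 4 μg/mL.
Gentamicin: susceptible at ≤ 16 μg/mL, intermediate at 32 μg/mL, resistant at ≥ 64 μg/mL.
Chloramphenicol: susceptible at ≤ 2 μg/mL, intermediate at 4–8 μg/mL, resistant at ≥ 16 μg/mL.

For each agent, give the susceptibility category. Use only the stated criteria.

R, S, I, R

Erythromycin 8 μg/mL: ≥ 8 μg/mL → resistant
Amikacin 1 μg/mL: ≤ 2 μg/mL → susceptible
Gentamicin 32 μg/mL: = 32 μg/mL — I
Chloramphenicol 256 μg/mL: ≥ 16 μg/mL — resistant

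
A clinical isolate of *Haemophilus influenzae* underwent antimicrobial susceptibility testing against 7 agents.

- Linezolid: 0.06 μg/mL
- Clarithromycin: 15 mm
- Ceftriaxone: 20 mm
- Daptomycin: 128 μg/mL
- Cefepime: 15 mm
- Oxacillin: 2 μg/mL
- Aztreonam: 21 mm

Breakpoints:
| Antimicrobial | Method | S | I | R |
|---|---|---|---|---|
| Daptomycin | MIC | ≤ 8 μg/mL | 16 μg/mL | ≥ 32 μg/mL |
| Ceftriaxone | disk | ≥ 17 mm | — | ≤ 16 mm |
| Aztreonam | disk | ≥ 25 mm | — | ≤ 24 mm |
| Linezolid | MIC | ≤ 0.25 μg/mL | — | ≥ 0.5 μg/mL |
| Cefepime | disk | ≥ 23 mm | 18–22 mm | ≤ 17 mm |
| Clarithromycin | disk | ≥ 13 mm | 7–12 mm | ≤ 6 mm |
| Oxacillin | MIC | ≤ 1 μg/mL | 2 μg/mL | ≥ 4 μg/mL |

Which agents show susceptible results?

linezolid, clarithromycin, ceftriaxone

Linezolid (0.06 μg/mL) ≤ 0.25 μg/mL — Susceptible
Clarithromycin: 15 mm is ≥ 13 mm ⇒ susceptible
Ceftriaxone 20 mm: ≥ 17 mm → susceptible
Daptomycin: 128 μg/mL is ≥ 32 μg/mL ⇒ Resistant
Cefepime 15 mm: ≤ 17 mm — resistant
Oxacillin 2 μg/mL: = 2 μg/mL — Intermediate
Aztreonam (21 mm) ≤ 24 mm — R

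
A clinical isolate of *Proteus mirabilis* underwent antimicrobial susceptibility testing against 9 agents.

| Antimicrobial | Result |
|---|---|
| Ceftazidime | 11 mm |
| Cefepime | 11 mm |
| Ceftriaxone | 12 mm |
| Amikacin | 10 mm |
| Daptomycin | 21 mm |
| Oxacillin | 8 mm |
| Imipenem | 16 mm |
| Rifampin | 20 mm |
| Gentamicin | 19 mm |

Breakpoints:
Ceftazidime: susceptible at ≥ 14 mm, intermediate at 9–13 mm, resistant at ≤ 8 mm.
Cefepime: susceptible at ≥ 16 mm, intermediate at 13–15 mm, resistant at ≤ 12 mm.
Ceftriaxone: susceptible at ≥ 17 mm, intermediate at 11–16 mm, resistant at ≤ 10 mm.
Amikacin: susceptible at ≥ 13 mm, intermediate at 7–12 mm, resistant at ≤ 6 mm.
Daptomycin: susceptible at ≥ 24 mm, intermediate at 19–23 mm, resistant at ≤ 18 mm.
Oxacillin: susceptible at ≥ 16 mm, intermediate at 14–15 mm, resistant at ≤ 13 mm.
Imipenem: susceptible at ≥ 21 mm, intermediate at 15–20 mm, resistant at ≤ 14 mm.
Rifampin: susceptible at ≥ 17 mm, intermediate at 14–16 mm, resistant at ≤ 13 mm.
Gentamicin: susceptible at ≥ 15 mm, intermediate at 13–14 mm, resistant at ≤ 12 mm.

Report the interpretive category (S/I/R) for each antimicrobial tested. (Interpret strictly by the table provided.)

I, R, I, I, I, R, I, S, S

Ceftazidime (11 mm) in 9–13 mm → I
Cefepime 11 mm: ≤ 12 mm — R
Ceftriaxone: 12 mm is in 11–16 mm → intermediate
Amikacin 10 mm: in 7–12 mm → Intermediate
Daptomycin 21 mm: in 19–23 mm — Intermediate
Oxacillin 8 mm: ≤ 13 mm ⇒ R
Imipenem 16 mm: in 15–20 mm — Intermediate
Rifampin (20 mm) ≥ 17 mm — susceptible
Gentamicin (19 mm) ≥ 15 mm ⇒ susceptible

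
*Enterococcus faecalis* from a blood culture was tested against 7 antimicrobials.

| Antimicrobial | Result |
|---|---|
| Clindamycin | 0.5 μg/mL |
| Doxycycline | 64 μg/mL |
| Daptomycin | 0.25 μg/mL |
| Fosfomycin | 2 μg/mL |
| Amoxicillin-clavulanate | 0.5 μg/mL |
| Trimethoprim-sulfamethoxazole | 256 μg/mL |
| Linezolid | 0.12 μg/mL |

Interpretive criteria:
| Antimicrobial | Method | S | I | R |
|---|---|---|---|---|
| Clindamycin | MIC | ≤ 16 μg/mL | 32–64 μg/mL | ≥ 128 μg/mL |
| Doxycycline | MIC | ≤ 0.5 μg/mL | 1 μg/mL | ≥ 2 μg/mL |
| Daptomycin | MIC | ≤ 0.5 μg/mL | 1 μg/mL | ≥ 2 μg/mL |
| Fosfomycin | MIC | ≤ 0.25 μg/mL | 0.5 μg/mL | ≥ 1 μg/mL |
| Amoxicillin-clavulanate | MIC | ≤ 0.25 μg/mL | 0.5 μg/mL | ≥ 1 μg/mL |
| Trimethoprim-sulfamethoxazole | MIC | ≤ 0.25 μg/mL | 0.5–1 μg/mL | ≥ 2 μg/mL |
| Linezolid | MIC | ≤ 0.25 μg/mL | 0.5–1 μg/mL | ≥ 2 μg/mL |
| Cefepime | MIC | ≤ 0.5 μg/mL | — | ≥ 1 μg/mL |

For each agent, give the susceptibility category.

Clindamycin 0.5 μg/mL: ≤ 16 μg/mL — susceptible
Doxycycline 64 μg/mL: ≥ 2 μg/mL ⇒ resistant
Daptomycin: 0.25 μg/mL is ≤ 0.5 μg/mL ⇒ susceptible
Fosfomycin 2 μg/mL: ≥ 1 μg/mL → R
Amoxicillin-clavulanate (0.5 μg/mL) = 0.5 μg/mL ⇒ intermediate
Trimethoprim-sulfamethoxazole (256 μg/mL) ≥ 2 μg/mL → Resistant
Linezolid: 0.12 μg/mL is ≤ 0.25 μg/mL — susceptible

S, R, S, R, I, R, S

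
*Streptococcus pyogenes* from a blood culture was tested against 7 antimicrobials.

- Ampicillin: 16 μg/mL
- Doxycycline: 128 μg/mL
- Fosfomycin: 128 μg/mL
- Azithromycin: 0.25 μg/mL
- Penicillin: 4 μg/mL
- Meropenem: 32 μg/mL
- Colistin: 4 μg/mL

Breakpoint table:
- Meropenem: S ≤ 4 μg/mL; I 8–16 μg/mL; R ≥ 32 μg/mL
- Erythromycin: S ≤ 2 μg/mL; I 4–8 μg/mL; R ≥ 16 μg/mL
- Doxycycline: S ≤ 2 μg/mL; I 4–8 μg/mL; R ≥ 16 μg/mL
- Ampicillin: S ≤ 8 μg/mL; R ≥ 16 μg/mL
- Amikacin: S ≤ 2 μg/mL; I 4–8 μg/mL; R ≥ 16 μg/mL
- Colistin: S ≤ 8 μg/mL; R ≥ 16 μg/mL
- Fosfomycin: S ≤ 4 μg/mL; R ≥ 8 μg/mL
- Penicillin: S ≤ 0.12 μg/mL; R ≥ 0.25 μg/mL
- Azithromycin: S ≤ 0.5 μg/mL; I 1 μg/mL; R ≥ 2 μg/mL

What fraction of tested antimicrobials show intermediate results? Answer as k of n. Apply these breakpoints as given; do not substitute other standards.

0 of 7

Ampicillin (16 μg/mL) ≥ 16 μg/mL — R
Doxycycline (128 μg/mL) ≥ 16 μg/mL → resistant
Fosfomycin 128 μg/mL: ≥ 8 μg/mL → resistant
Azithromycin: 0.25 μg/mL is ≤ 0.5 μg/mL → S
Penicillin: 4 μg/mL is ≥ 0.25 μg/mL → Resistant
Meropenem (32 μg/mL) ≥ 32 μg/mL — resistant
Colistin 4 μg/mL: ≤ 8 μg/mL — S
Intermediate: 0/7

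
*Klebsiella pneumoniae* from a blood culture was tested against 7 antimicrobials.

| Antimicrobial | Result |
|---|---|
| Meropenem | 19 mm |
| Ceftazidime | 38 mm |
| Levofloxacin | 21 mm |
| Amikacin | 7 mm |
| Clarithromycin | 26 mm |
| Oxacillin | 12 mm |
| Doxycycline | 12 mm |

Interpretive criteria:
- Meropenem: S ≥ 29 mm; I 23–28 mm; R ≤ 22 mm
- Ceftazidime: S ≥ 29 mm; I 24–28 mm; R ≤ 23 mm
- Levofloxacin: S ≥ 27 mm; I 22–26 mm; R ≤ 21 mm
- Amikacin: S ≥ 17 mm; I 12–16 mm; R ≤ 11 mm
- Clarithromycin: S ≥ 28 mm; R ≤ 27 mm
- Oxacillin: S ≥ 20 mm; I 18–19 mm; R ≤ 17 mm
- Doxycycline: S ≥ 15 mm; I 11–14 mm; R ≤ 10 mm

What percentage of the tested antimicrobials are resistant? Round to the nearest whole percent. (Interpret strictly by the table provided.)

71%

Meropenem (19 mm) ≤ 22 mm ⇒ R
Ceftazidime (38 mm) ≥ 29 mm ⇒ S
Levofloxacin: 21 mm is ≤ 21 mm ⇒ resistant
Amikacin (7 mm) ≤ 11 mm — resistant
Clarithromycin: 26 mm is ≤ 27 mm ⇒ resistant
Oxacillin 12 mm: ≤ 17 mm — resistant
Doxycycline 12 mm: in 11–14 mm — I
Resistant: 5/7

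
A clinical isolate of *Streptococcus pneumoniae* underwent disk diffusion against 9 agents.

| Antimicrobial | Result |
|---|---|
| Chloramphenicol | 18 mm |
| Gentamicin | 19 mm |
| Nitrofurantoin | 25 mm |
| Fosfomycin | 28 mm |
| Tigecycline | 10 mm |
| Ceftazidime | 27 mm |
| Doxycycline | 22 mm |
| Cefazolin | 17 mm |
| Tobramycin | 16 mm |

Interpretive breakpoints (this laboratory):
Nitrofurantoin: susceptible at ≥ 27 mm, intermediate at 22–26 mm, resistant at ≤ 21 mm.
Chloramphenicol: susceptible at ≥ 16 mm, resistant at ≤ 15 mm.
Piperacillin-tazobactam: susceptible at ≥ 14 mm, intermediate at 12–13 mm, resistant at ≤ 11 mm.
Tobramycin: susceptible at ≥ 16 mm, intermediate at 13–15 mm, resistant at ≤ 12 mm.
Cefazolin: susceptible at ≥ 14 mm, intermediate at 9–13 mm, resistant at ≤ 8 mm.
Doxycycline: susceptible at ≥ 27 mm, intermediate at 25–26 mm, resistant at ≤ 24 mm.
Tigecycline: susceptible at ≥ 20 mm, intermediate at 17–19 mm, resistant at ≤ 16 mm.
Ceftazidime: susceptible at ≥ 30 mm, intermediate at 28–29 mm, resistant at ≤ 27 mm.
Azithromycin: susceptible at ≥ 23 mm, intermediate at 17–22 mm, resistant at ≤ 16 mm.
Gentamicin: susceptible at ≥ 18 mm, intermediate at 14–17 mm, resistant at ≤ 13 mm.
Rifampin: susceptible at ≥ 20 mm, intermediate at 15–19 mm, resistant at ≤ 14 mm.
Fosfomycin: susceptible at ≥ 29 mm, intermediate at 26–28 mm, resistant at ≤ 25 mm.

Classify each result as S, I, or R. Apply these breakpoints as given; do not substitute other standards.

Chloramphenicol 18 mm: ≥ 16 mm ⇒ Susceptible
Gentamicin: 19 mm is ≥ 18 mm ⇒ S
Nitrofurantoin (25 mm) in 22–26 mm → intermediate
Fosfomycin (28 mm) in 26–28 mm → I
Tigecycline (10 mm) ≤ 16 mm → Resistant
Ceftazidime: 27 mm is ≤ 27 mm → Resistant
Doxycycline 22 mm: ≤ 24 mm → R
Cefazolin 17 mm: ≥ 14 mm — Susceptible
Tobramycin (16 mm) ≥ 16 mm → susceptible

S, S, I, I, R, R, R, S, S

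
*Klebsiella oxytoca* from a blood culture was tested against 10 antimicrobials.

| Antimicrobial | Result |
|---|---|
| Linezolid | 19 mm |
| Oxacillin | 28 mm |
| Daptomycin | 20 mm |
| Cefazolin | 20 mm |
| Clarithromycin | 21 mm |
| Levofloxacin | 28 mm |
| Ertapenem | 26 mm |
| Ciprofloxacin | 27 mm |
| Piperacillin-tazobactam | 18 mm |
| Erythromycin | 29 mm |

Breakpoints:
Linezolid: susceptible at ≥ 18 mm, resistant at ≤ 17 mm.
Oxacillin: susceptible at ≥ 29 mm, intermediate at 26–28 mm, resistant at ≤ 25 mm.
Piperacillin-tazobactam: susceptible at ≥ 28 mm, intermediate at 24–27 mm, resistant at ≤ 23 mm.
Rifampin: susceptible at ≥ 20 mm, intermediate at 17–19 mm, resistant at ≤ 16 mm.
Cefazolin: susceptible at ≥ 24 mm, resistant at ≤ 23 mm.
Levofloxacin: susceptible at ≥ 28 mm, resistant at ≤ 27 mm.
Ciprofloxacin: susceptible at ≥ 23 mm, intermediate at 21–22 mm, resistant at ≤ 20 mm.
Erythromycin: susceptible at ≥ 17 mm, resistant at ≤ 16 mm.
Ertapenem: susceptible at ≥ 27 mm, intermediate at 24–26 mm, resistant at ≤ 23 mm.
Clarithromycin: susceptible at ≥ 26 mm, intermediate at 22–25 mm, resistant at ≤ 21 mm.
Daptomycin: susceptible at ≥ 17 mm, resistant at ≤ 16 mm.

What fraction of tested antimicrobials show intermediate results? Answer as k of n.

Linezolid: 19 mm is ≥ 18 mm — susceptible
Oxacillin (28 mm) in 26–28 mm ⇒ Intermediate
Daptomycin 20 mm: ≥ 17 mm → Susceptible
Cefazolin: 20 mm is ≤ 23 mm → R
Clarithromycin 21 mm: ≤ 21 mm — Resistant
Levofloxacin (28 mm) ≥ 28 mm → susceptible
Ertapenem 26 mm: in 24–26 mm ⇒ I
Ciprofloxacin (27 mm) ≥ 23 mm ⇒ susceptible
Piperacillin-tazobactam 18 mm: ≤ 23 mm — resistant
Erythromycin (29 mm) ≥ 17 mm — susceptible
Intermediate: 2/10

2 of 10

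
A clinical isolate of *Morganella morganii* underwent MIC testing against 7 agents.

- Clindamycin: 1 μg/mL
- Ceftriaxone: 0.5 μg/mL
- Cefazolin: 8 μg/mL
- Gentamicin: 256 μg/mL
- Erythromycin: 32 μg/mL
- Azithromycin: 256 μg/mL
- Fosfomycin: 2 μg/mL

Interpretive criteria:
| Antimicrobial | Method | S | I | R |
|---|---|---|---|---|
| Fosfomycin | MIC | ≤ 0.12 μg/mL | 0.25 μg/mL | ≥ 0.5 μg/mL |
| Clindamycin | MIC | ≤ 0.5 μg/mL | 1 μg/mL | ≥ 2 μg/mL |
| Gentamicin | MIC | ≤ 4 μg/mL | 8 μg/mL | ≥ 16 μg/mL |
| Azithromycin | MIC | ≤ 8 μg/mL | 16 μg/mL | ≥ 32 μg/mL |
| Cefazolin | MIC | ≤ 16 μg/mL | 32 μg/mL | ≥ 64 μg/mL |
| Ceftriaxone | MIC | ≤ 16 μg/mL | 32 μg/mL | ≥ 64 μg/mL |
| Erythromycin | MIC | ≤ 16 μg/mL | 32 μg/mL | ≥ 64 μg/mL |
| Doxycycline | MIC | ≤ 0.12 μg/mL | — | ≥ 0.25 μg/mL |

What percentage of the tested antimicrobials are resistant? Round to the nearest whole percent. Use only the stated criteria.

43%

Clindamycin (1 μg/mL) = 1 μg/mL — I
Ceftriaxone (0.5 μg/mL) ≤ 16 μg/mL ⇒ Susceptible
Cefazolin (8 μg/mL) ≤ 16 μg/mL → susceptible
Gentamicin 256 μg/mL: ≥ 16 μg/mL → resistant
Erythromycin 32 μg/mL: = 32 μg/mL → Intermediate
Azithromycin 256 μg/mL: ≥ 32 μg/mL ⇒ R
Fosfomycin 2 μg/mL: ≥ 0.5 μg/mL → Resistant
Resistant: 3/7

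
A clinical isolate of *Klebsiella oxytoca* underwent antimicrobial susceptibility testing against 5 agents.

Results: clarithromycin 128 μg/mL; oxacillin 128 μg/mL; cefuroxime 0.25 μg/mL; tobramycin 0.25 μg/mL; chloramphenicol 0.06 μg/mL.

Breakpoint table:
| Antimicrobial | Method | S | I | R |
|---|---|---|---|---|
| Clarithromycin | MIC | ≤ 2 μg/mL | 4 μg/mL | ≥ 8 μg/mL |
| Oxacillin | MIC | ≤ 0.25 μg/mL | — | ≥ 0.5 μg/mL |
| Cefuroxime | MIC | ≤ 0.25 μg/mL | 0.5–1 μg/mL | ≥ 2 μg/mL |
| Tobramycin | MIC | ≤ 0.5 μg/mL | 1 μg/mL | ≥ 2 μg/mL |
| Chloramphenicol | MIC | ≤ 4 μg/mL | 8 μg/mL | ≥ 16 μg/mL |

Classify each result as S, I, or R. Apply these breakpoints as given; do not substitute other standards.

Clarithromycin (128 μg/mL) ≥ 8 μg/mL → R
Oxacillin: 128 μg/mL is ≥ 0.5 μg/mL — Resistant
Cefuroxime: 0.25 μg/mL is ≤ 0.25 μg/mL ⇒ S
Tobramycin: 0.25 μg/mL is ≤ 0.5 μg/mL — susceptible
Chloramphenicol: 0.06 μg/mL is ≤ 4 μg/mL — S

R, R, S, S, S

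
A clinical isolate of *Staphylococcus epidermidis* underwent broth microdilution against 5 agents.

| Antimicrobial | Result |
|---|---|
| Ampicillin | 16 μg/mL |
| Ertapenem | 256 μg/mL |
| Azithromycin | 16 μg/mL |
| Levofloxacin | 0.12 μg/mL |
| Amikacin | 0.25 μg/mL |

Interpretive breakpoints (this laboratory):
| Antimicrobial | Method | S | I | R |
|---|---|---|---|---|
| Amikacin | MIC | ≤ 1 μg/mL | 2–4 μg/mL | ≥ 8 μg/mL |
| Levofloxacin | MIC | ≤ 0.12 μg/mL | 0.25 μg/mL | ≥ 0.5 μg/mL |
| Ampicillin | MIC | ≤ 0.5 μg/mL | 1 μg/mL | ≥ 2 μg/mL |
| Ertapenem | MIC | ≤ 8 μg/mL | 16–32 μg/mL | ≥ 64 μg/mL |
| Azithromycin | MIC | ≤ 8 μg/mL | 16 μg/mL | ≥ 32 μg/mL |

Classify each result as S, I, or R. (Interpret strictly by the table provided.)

Ampicillin (16 μg/mL) ≥ 2 μg/mL → R
Ertapenem: 256 μg/mL is ≥ 64 μg/mL — Resistant
Azithromycin: 16 μg/mL is = 16 μg/mL → Intermediate
Levofloxacin (0.12 μg/mL) ≤ 0.12 μg/mL — Susceptible
Amikacin (0.25 μg/mL) ≤ 1 μg/mL → S

R, R, I, S, S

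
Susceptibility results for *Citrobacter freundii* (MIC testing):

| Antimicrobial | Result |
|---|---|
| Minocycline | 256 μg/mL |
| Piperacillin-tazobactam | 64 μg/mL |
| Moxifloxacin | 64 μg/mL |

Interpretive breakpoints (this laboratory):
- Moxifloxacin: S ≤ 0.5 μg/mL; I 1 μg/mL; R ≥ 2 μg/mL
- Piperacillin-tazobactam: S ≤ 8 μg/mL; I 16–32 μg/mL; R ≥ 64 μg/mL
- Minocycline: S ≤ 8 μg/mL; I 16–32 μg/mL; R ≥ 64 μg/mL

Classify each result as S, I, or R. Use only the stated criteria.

Minocycline (256 μg/mL) ≥ 64 μg/mL — Resistant
Piperacillin-tazobactam (64 μg/mL) ≥ 64 μg/mL ⇒ R
Moxifloxacin 64 μg/mL: ≥ 2 μg/mL ⇒ resistant

R, R, R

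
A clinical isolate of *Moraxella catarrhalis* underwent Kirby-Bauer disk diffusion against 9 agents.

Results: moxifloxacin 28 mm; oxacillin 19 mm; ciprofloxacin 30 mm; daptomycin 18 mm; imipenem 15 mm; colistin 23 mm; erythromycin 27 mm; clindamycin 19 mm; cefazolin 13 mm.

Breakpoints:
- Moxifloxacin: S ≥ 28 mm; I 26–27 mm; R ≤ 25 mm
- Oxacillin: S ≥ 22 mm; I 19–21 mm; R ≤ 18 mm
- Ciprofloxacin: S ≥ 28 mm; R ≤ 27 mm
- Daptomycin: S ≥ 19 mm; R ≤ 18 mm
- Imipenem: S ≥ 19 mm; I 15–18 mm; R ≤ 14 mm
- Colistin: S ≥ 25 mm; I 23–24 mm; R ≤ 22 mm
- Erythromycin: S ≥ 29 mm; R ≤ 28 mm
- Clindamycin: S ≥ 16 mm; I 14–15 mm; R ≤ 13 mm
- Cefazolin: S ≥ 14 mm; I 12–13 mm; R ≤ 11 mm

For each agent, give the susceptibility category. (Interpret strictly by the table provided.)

Moxifloxacin (28 mm) ≥ 28 mm ⇒ S
Oxacillin 19 mm: in 19–21 mm — Intermediate
Ciprofloxacin 30 mm: ≥ 28 mm ⇒ susceptible
Daptomycin: 18 mm is ≤ 18 mm → Resistant
Imipenem (15 mm) in 15–18 mm — Intermediate
Colistin 23 mm: in 23–24 mm ⇒ I
Erythromycin 27 mm: ≤ 28 mm ⇒ resistant
Clindamycin (19 mm) ≥ 16 mm — susceptible
Cefazolin: 13 mm is in 12–13 mm — I

S, I, S, R, I, I, R, S, I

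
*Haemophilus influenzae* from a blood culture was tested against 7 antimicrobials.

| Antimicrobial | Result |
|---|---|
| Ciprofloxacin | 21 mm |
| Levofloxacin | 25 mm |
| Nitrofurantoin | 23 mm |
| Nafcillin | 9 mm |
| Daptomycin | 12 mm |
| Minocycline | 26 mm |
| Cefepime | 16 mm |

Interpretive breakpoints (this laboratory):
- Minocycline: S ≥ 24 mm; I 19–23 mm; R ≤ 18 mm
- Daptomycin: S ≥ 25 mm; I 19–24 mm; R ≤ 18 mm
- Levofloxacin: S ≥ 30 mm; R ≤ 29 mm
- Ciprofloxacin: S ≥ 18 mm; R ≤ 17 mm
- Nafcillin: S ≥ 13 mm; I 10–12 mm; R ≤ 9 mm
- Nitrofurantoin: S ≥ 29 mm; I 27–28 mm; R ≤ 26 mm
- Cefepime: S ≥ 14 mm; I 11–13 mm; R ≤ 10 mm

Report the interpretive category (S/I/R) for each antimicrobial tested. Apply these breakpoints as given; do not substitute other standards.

Ciprofloxacin 21 mm: ≥ 18 mm — susceptible
Levofloxacin (25 mm) ≤ 29 mm — resistant
Nitrofurantoin 23 mm: ≤ 26 mm — Resistant
Nafcillin: 9 mm is ≤ 9 mm → Resistant
Daptomycin (12 mm) ≤ 18 mm → Resistant
Minocycline: 26 mm is ≥ 24 mm → Susceptible
Cefepime 16 mm: ≥ 14 mm → S

S, R, R, R, R, S, S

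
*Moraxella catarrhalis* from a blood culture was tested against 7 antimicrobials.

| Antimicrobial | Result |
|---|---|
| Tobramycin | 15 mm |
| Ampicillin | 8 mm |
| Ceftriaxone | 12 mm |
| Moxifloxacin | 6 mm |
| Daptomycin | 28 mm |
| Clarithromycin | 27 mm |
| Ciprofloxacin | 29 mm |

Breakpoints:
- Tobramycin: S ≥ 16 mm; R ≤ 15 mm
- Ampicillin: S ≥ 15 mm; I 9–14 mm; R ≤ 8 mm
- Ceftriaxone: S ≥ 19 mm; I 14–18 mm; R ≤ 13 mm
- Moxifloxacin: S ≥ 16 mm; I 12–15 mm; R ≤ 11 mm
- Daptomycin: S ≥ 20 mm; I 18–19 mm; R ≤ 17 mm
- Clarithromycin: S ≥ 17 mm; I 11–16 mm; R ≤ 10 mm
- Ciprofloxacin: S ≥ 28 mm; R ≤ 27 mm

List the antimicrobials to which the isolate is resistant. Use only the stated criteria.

Tobramycin (15 mm) ≤ 15 mm → resistant
Ampicillin (8 mm) ≤ 8 mm ⇒ Resistant
Ceftriaxone: 12 mm is ≤ 13 mm — R
Moxifloxacin: 6 mm is ≤ 11 mm → R
Daptomycin 28 mm: ≥ 20 mm — S
Clarithromycin 27 mm: ≥ 17 mm — S
Ciprofloxacin 29 mm: ≥ 28 mm → susceptible

tobramycin, ampicillin, ceftriaxone, moxifloxacin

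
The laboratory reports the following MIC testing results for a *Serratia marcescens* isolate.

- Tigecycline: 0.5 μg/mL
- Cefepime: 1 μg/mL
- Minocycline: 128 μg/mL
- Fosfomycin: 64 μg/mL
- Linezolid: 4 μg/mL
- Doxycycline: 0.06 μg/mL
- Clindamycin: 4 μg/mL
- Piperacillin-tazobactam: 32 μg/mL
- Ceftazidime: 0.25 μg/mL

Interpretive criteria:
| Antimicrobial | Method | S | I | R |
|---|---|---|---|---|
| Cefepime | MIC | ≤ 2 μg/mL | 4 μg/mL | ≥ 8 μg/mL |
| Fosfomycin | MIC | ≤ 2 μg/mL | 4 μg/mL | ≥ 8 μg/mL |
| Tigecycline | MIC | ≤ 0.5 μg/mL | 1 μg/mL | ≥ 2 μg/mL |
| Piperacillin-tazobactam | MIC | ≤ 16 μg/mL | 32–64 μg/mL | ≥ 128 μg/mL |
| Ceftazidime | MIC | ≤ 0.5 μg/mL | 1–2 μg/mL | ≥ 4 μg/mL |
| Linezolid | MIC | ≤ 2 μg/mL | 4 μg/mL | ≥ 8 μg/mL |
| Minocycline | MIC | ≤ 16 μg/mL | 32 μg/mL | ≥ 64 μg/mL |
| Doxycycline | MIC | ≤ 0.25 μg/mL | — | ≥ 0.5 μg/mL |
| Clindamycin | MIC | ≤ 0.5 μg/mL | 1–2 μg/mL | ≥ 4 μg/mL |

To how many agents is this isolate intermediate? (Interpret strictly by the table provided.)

Tigecycline 0.5 μg/mL: ≤ 0.5 μg/mL ⇒ Susceptible
Cefepime 1 μg/mL: ≤ 2 μg/mL — susceptible
Minocycline (128 μg/mL) ≥ 64 μg/mL ⇒ Resistant
Fosfomycin: 64 μg/mL is ≥ 8 μg/mL ⇒ resistant
Linezolid (4 μg/mL) = 4 μg/mL ⇒ I
Doxycycline (0.06 μg/mL) ≤ 0.25 μg/mL ⇒ S
Clindamycin: 4 μg/mL is ≥ 4 μg/mL ⇒ Resistant
Piperacillin-tazobactam (32 μg/mL) in 32–64 μg/mL — intermediate
Ceftazidime: 0.25 μg/mL is ≤ 0.5 μg/mL ⇒ Susceptible
Intermediate: 2

2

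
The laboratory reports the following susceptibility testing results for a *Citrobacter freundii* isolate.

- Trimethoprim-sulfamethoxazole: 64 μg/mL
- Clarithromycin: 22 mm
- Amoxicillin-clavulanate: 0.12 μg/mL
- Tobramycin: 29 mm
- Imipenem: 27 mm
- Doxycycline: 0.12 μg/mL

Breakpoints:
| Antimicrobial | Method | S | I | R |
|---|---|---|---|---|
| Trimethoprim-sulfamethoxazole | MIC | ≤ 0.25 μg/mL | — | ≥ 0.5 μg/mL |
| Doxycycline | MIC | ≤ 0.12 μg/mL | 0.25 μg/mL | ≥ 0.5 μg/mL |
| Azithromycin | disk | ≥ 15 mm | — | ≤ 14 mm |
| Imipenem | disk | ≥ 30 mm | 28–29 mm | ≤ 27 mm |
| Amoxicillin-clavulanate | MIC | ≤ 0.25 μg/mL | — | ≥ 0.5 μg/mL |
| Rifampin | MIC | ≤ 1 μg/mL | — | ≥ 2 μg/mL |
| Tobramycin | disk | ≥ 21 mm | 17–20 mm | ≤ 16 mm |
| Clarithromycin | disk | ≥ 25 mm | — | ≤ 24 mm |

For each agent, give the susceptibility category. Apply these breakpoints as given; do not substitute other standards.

R, R, S, S, R, S

Trimethoprim-sulfamethoxazole 64 μg/mL: ≥ 0.5 μg/mL ⇒ resistant
Clarithromycin: 22 mm is ≤ 24 mm — resistant
Amoxicillin-clavulanate (0.12 μg/mL) ≤ 0.25 μg/mL — Susceptible
Tobramycin 29 mm: ≥ 21 mm ⇒ susceptible
Imipenem (27 mm) ≤ 27 mm → Resistant
Doxycycline: 0.12 μg/mL is ≤ 0.12 μg/mL → susceptible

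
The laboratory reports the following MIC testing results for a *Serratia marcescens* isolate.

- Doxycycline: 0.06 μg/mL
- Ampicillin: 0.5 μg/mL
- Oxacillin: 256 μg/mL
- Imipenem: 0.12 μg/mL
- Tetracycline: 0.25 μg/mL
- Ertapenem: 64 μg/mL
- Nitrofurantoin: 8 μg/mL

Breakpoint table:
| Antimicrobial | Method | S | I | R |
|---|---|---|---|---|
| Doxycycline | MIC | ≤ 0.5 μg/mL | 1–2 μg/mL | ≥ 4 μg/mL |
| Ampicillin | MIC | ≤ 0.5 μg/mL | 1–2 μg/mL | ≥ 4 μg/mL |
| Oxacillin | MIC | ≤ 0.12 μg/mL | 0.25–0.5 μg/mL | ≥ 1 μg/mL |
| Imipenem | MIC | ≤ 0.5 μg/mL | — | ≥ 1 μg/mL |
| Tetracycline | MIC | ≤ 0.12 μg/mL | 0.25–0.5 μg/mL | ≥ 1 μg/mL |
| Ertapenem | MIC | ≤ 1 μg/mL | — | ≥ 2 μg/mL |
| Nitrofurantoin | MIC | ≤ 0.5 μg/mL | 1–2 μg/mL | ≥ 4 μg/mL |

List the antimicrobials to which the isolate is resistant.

Doxycycline 0.06 μg/mL: ≤ 0.5 μg/mL ⇒ susceptible
Ampicillin (0.5 μg/mL) ≤ 0.5 μg/mL ⇒ S
Oxacillin 256 μg/mL: ≥ 1 μg/mL → resistant
Imipenem (0.12 μg/mL) ≤ 0.5 μg/mL → Susceptible
Tetracycline: 0.25 μg/mL is in 0.25–0.5 μg/mL — I
Ertapenem (64 μg/mL) ≥ 2 μg/mL ⇒ R
Nitrofurantoin 8 μg/mL: ≥ 4 μg/mL ⇒ R

oxacillin, ertapenem, nitrofurantoin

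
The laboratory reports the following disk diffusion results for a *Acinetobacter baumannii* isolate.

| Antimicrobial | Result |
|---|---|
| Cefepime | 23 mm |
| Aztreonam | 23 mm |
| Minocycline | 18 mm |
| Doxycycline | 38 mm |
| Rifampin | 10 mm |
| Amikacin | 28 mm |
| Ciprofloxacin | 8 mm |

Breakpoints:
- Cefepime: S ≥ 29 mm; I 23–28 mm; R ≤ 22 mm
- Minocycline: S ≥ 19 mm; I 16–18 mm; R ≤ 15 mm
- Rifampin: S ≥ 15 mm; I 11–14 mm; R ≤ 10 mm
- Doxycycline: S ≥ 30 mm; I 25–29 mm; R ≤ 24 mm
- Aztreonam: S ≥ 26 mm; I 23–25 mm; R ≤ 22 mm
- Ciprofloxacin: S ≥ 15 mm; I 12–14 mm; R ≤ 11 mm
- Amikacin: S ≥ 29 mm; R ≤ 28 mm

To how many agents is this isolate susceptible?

Cefepime 23 mm: in 23–28 mm ⇒ intermediate
Aztreonam: 23 mm is in 23–25 mm ⇒ I
Minocycline (18 mm) in 16–18 mm ⇒ Intermediate
Doxycycline: 38 mm is ≥ 30 mm — susceptible
Rifampin 10 mm: ≤ 10 mm — resistant
Amikacin 28 mm: ≤ 28 mm ⇒ Resistant
Ciprofloxacin: 8 mm is ≤ 11 mm ⇒ R
Susceptible: 1

1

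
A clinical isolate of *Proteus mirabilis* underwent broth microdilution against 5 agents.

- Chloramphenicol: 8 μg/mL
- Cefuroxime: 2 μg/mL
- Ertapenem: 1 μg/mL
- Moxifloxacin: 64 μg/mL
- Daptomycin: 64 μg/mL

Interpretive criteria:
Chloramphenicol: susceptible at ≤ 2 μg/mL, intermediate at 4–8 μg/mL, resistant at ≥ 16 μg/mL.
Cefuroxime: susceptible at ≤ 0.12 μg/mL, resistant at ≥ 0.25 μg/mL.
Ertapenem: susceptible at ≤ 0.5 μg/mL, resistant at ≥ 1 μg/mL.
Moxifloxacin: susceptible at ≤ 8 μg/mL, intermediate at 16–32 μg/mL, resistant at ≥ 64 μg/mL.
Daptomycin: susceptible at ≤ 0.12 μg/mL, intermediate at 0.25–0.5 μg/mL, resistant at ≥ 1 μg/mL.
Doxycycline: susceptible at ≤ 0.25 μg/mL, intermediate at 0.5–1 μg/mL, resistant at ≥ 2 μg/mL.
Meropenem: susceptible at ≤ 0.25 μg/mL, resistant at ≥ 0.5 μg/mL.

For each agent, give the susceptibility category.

I, R, R, R, R

Chloramphenicol: 8 μg/mL is in 4–8 μg/mL ⇒ I
Cefuroxime: 2 μg/mL is ≥ 0.25 μg/mL ⇒ Resistant
Ertapenem: 1 μg/mL is ≥ 1 μg/mL ⇒ resistant
Moxifloxacin: 64 μg/mL is ≥ 64 μg/mL — resistant
Daptomycin (64 μg/mL) ≥ 1 μg/mL ⇒ Resistant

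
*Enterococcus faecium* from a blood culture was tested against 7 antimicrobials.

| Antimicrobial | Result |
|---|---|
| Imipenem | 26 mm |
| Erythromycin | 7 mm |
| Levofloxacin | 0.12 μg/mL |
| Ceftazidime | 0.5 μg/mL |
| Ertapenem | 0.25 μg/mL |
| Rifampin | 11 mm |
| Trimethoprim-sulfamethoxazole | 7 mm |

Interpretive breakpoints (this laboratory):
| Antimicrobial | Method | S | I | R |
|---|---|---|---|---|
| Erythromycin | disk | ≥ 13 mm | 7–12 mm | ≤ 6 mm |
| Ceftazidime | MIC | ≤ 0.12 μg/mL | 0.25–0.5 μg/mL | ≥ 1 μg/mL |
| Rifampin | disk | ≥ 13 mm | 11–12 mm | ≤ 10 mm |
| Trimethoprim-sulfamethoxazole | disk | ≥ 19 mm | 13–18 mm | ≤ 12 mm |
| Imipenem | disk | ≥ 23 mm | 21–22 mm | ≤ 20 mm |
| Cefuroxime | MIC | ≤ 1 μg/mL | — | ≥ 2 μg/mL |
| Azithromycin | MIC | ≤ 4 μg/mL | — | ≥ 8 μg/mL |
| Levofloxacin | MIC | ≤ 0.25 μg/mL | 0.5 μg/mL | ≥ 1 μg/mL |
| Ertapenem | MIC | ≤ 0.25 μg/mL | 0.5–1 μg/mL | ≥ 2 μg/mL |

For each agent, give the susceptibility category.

Imipenem 26 mm: ≥ 23 mm — S
Erythromycin 7 mm: in 7–12 mm → I
Levofloxacin: 0.12 μg/mL is ≤ 0.25 μg/mL ⇒ susceptible
Ceftazidime (0.5 μg/mL) in 0.25–0.5 μg/mL ⇒ I
Ertapenem (0.25 μg/mL) ≤ 0.25 μg/mL — S
Rifampin (11 mm) in 11–12 mm → I
Trimethoprim-sulfamethoxazole 7 mm: ≤ 12 mm ⇒ resistant

S, I, S, I, S, I, R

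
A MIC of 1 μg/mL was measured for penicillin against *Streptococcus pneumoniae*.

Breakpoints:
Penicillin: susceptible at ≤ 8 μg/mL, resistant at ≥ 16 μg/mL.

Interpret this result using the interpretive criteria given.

Susceptible

Penicillin: 1 μg/mL is ≤ 8 μg/mL — Susceptible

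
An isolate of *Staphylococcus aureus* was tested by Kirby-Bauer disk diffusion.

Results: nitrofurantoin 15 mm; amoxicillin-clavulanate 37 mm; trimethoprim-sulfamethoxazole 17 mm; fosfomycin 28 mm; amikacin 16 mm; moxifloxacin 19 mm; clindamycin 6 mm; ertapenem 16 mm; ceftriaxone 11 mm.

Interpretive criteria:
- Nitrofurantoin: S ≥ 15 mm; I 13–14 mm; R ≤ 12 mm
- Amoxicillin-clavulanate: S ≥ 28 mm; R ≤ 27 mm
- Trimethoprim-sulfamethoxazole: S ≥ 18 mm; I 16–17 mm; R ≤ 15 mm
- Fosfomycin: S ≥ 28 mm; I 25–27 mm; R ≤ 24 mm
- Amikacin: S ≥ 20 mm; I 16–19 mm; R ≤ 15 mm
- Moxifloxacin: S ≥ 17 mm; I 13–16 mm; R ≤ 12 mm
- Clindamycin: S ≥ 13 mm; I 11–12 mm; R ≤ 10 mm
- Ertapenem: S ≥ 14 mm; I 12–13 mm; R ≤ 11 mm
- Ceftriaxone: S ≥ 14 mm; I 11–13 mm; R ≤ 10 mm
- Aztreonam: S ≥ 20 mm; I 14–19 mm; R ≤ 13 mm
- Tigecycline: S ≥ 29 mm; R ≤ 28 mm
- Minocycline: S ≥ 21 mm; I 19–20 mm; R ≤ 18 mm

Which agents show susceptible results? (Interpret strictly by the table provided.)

Nitrofurantoin 15 mm: ≥ 15 mm → S
Amoxicillin-clavulanate: 37 mm is ≥ 28 mm ⇒ Susceptible
Trimethoprim-sulfamethoxazole: 17 mm is in 16–17 mm ⇒ I
Fosfomycin (28 mm) ≥ 28 mm → susceptible
Amikacin 16 mm: in 16–19 mm ⇒ I
Moxifloxacin (19 mm) ≥ 17 mm → susceptible
Clindamycin 6 mm: ≤ 10 mm → R
Ertapenem: 16 mm is ≥ 14 mm ⇒ S
Ceftriaxone 11 mm: in 11–13 mm — intermediate

nitrofurantoin, amoxicillin-clavulanate, fosfomycin, moxifloxacin, ertapenem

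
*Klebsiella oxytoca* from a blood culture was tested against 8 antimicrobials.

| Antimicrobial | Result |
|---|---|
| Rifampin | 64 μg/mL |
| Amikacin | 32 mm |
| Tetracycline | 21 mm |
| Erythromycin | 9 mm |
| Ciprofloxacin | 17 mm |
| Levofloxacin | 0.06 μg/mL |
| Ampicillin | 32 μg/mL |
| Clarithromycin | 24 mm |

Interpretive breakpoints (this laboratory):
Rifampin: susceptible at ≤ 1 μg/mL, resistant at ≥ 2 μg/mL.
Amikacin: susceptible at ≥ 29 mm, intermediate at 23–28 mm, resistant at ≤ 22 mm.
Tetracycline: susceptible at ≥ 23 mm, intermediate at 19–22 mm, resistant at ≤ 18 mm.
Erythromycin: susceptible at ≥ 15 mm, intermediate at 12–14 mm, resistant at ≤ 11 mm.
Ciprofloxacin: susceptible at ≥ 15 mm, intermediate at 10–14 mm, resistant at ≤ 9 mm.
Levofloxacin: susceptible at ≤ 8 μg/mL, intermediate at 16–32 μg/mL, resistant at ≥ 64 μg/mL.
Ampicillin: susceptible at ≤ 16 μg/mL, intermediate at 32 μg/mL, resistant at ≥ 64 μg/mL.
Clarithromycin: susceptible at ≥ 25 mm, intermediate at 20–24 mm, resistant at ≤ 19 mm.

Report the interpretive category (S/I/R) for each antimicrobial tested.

R, S, I, R, S, S, I, I

Rifampin (64 μg/mL) ≥ 2 μg/mL ⇒ resistant
Amikacin (32 mm) ≥ 29 mm ⇒ S
Tetracycline: 21 mm is in 19–22 mm → Intermediate
Erythromycin 9 mm: ≤ 11 mm ⇒ resistant
Ciprofloxacin 17 mm: ≥ 15 mm ⇒ susceptible
Levofloxacin 0.06 μg/mL: ≤ 8 μg/mL ⇒ Susceptible
Ampicillin 32 μg/mL: = 32 μg/mL → I
Clarithromycin: 24 mm is in 20–24 mm → I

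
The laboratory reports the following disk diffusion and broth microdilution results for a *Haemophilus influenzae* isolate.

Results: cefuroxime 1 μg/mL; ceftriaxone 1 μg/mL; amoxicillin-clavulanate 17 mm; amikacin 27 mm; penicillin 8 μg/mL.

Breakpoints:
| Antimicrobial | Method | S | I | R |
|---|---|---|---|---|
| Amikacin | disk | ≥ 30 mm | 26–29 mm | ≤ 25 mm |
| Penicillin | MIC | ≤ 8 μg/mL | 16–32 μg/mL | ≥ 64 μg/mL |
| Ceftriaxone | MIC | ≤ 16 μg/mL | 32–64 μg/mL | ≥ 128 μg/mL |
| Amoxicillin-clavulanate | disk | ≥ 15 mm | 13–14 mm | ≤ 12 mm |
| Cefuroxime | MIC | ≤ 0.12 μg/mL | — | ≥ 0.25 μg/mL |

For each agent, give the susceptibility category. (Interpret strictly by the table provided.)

R, S, S, I, S

Cefuroxime (1 μg/mL) ≥ 0.25 μg/mL ⇒ Resistant
Ceftriaxone: 1 μg/mL is ≤ 16 μg/mL — susceptible
Amoxicillin-clavulanate (17 mm) ≥ 15 mm ⇒ S
Amikacin 27 mm: in 26–29 mm → intermediate
Penicillin (8 μg/mL) ≤ 8 μg/mL — Susceptible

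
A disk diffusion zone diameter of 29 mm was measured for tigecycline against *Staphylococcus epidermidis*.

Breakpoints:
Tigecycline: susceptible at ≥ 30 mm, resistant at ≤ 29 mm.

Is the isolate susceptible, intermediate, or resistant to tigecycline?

R

Tigecycline (29 mm) ≤ 29 mm — Resistant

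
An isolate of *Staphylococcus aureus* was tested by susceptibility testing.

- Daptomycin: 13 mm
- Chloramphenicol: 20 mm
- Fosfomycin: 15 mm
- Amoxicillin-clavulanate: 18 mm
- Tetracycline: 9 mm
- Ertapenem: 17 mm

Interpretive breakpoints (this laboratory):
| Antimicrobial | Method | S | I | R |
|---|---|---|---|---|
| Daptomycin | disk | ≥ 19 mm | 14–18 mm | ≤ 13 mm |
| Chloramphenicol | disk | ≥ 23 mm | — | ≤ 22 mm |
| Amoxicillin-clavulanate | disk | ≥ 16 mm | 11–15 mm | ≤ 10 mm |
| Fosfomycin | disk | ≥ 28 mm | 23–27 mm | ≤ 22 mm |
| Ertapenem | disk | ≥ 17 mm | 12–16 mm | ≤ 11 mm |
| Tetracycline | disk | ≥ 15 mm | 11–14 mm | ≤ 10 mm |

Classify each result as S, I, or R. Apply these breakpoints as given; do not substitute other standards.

Daptomycin: 13 mm is ≤ 13 mm → resistant
Chloramphenicol (20 mm) ≤ 22 mm ⇒ resistant
Fosfomycin: 15 mm is ≤ 22 mm ⇒ resistant
Amoxicillin-clavulanate: 18 mm is ≥ 16 mm ⇒ S
Tetracycline (9 mm) ≤ 10 mm — resistant
Ertapenem 17 mm: ≥ 17 mm ⇒ Susceptible

R, R, R, S, R, S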